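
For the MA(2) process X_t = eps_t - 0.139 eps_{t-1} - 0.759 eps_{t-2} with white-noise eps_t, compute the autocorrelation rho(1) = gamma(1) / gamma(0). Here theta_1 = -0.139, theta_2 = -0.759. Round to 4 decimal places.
\rho(1) = -0.0210

For an MA(q) process with theta_0 = 1, the autocovariance is
  gamma(k) = sigma^2 * sum_{i=0..q-k} theta_i * theta_{i+k},
and rho(k) = gamma(k) / gamma(0). Sigma^2 cancels.
  numerator   = (1)*(-0.139) + (-0.139)*(-0.759) = -0.033499.
  denominator = (1)^2 + (-0.139)^2 + (-0.759)^2 = 1.595402.
  rho(1) = -0.033499 / 1.595402 = -0.0210.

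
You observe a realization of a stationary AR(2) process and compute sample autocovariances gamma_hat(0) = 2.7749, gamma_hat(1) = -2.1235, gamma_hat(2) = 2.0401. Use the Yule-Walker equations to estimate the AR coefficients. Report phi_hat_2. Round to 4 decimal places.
\hat\phi_{2} = 0.3610

The Yule-Walker equations for an AR(p) process read, in matrix form,
  Gamma_p phi = r_p,   with   (Gamma_p)_{ij} = gamma(|i - j|),
                       (r_p)_i = gamma(i),   i,j = 1..p.
Substitute the sample gammas (Toeplitz matrix and right-hand side of size 2):
  Gamma_p = [[2.7749, -2.1235], [-2.1235, 2.7749]]
  r_p     = [-2.1235, 2.0401]
Written out:
  2.7749 phi_1 - 2.1235 phi_2 = -2.1235
  -2.1235 phi_1 + 2.7749 phi_2 = 2.0401
Solve by Cramer's rule:
  det = gamma(0)^2 - gamma(1)^2 = (2.7749)^2 - (-2.1235)^2 = 7.70007001 - 4.50925225 = 3.19081776
  phi_hat_1 = [gamma(1) gamma(0) - gamma(1) gamma(2)] / det = [(-2.1235)(2.7749) - (-2.1235)(2.0401)] / 3.19081776 = -1.5603478 / 3.19081776 = -0.489
  phi_hat_2 = [gamma(0) gamma(2) - gamma(1)^2] / det = [(2.7749)(2.0401) - (-2.1235)^2] / 3.19081776 = 1.15182124 / 3.19081776 = 0.361
So phi_hat = [-0.4890, 0.3610].
Therefore phi_hat_2 = 0.3610.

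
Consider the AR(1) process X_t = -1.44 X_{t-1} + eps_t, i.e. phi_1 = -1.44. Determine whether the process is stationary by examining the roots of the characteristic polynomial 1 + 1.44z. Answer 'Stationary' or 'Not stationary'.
\text{Not stationary}

The AR(p) characteristic polynomial is P(z) = 1 + 1.44z.
Stationarity requires all roots to lie outside the unit circle, i.e. |z| > 1 for every root.
This is linear in z: 1 + (1.44) z = 0  =>  z = -1/(1.44) = -0.694444,  |z| = 0.694444.
Moduli of all roots: 0.6944.
All moduli strictly greater than 1? No.
Verdict: Not stationary.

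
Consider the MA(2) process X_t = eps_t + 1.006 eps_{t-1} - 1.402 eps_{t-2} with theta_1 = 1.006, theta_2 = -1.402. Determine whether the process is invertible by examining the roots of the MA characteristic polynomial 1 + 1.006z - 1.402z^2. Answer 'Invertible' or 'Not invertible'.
\text{Not invertible}

The MA(q) characteristic polynomial is P(z) = 1 + 1.006z - 1.402z^2.
Invertibility requires all roots to lie outside the unit circle, i.e. |z| > 1 for every root.
Set 1 + (1.006) z + (-1.402) z^2 = 0, i.e. a z^2 + b z + c = 0 with a = -1.402, b = 1.006, c = 1.
Discriminant D = b^2 - 4ac = (1.006)^2 - 4*(-1.402)*1 = 1.012036 - (-5.608) = 6.620036.
D >= 0, so the roots are real: z = (-b +/- sqrt(D)) / (2a) = (-1.006 +/- 2.572943) / (-2.804).
  z_1 = (-1.006 + 2.572943) / (-2.804) = -0.5588,   |z_1| = 0.5588.
  z_2 = (-1.006 - 2.572943) / (-2.804) = 1.2764,   |z_2| = 1.2764.
Moduli of all roots: 0.5588, 1.2764.
All moduli strictly greater than 1? No.
Verdict: Not invertible.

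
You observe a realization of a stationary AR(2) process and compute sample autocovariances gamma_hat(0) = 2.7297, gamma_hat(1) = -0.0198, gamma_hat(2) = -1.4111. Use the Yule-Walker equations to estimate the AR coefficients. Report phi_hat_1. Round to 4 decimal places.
\hat\phi_{1} = -0.0110

The Yule-Walker equations for an AR(p) process read, in matrix form,
  Gamma_p phi = r_p,   with   (Gamma_p)_{ij} = gamma(|i - j|),
                       (r_p)_i = gamma(i),   i,j = 1..p.
Substitute the sample gammas (Toeplitz matrix and right-hand side of size 2):
  Gamma_p = [[2.7297, -0.0198], [-0.0198, 2.7297]]
  r_p     = [-0.0198, -1.4111]
Written out:
  2.7297 phi_1 - 0.0198 phi_2 = -0.0198
  -0.0198 phi_1 + 2.7297 phi_2 = -1.4111
Solve by Cramer's rule:
  det = gamma(0)^2 - gamma(1)^2 = (2.7297)^2 - (-0.0198)^2 = 7.45126209 - 0.00039204 = 7.45087005
  phi_hat_1 = [gamma(1) gamma(0) - gamma(1) gamma(2)] / det = [(-0.0198)(2.7297) - (-0.0198)(-1.4111)] / 7.45087005 = -0.08198784 / 7.45087005 = -0.011
  phi_hat_2 = [gamma(0) gamma(2) - gamma(1)^2] / det = [(2.7297)(-1.4111) - (-0.0198)^2] / 7.45087005 = -3.85227171 / 7.45087005 = -0.517
So phi_hat = [-0.0110, -0.5170].
Therefore phi_hat_1 = -0.0110.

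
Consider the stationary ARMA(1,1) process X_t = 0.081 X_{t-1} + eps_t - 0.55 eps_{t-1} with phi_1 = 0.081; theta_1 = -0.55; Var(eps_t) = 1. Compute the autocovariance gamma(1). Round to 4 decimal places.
\gamma(1) = -0.4511

Multiply the model equation by X_{t-k} and take expectations. With theta_0 = psi_0 = 1 and psi_j the MA(infinity) weights, this gives
  gamma(k) - sum_i phi_i gamma(k-i) = c_k,
  c_k = sigma^2 * sum_{j=k..q} theta_j psi_{j-k}   (c_k = 0 for k > q),
using gamma(-m) = gamma(m).
psi-weights needed (psi_j = theta_j + sum_i phi_i psi_{j-i}):
  psi_1 = theta_1 + phi_1 = -0.55 + (0.081) = -0.469
Right-hand sides:
  c_0 = sigma^2 (1 + theta_1 psi_1) = 1 * (1 + (-0.55)(-0.469)) = 1 * 1.25795 = 1.25795
  c_1 = sigma^2 theta_1 = 1 * (-0.55) = -0.55
  c_2 = 0
Equations for k = 0 and k = 1 (AR order 1):
  gamma(0) = phi_1 gamma(1) + c_0
  gamma(1) = phi_1 gamma(0) + c_1
Substituting the second into the first: gamma(0) (1 - phi_1^2) = c_0 + phi_1 c_1, so
  gamma(0) = (c_0 + phi_1 c_1) / (1 - phi_1^2) = (1.25795 + (0.081)(-0.55)) / (1 - (0.081)^2) = 1.2134 / 0.993439 = 1.221414.
  gamma(1) = phi_1 gamma(0) + c_1 = (0.081)(1.221414) + (-0.55) = -0.451065.
Therefore gamma(1) = -0.4511 (to 4 decimal places).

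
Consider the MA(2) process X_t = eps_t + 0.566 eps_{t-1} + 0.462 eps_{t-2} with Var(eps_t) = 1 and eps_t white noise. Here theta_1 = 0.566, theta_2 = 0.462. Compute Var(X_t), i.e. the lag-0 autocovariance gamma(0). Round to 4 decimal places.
\gamma(0) = 1.5338

For an MA(q) process X_t = eps_t + sum_i theta_i eps_{t-i} with
Var(eps_t) = sigma^2, the variance is
  gamma(0) = sigma^2 * (1 + sum_i theta_i^2).
  sum_i theta_i^2 = (0.566)^2 + (0.462)^2 = 0.320356 + 0.213444 = 0.5338.
  gamma(0) = 1 * (1 + 0.5338) = 1 * 1.5338 = 1.5338.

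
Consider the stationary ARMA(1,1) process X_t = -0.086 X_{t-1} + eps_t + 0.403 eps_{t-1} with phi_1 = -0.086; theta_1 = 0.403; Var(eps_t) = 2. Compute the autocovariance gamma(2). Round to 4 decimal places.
\gamma(2) = -0.0530

Multiply the model equation by X_{t-k} and take expectations. With theta_0 = psi_0 = 1 and psi_j the MA(infinity) weights, this gives
  gamma(k) - sum_i phi_i gamma(k-i) = c_k,
  c_k = sigma^2 * sum_{j=k..q} theta_j psi_{j-k}   (c_k = 0 for k > q),
using gamma(-m) = gamma(m).
psi-weights needed (psi_j = theta_j + sum_i phi_i psi_{j-i}):
  psi_1 = theta_1 + phi_1 = 0.403 + (-0.086) = 0.317
Right-hand sides:
  c_0 = sigma^2 (1 + theta_1 psi_1) = 2 * (1 + (0.403)(0.317)) = 2 * 1.127751 = 2.255502
  c_1 = sigma^2 theta_1 = 2 * (0.403) = 0.806
  c_2 = 0
Equations for k = 0 and k = 1 (AR order 1):
  gamma(0) = phi_1 gamma(1) + c_0
  gamma(1) = phi_1 gamma(0) + c_1
Substituting the second into the first: gamma(0) (1 - phi_1^2) = c_0 + phi_1 c_1, so
  gamma(0) = (c_0 + phi_1 c_1) / (1 - phi_1^2) = (2.255502 + (-0.086)(0.806)) / (1 - (-0.086)^2) = 2.186186 / 0.992604 = 2.202476.
  gamma(1) = phi_1 gamma(0) + c_1 = (-0.086)(2.202476) + (0.806) = 0.616587.
For k = 2 (> q): gamma(2) = phi_1 gamma(1) = (-0.086)(0.616587) = -0.053026.
Therefore gamma(2) = -0.0530 (to 4 decimal places).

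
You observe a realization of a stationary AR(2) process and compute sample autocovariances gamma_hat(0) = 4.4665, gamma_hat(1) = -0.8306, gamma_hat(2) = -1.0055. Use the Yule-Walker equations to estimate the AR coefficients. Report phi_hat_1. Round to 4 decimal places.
\hat\phi_{1} = -0.2360

The Yule-Walker equations for an AR(p) process read, in matrix form,
  Gamma_p phi = r_p,   with   (Gamma_p)_{ij} = gamma(|i - j|),
                       (r_p)_i = gamma(i),   i,j = 1..p.
Substitute the sample gammas (Toeplitz matrix and right-hand side of size 2):
  Gamma_p = [[4.4665, -0.8306], [-0.8306, 4.4665]]
  r_p     = [-0.8306, -1.0055]
Written out:
  4.4665 phi_1 - 0.8306 phi_2 = -0.8306
  -0.8306 phi_1 + 4.4665 phi_2 = -1.0055
Solve by Cramer's rule:
  det = gamma(0)^2 - gamma(1)^2 = (4.4665)^2 - (-0.8306)^2 = 19.94962225 - 0.68989636 = 19.25972589
  phi_hat_1 = [gamma(1) gamma(0) - gamma(1) gamma(2)] / det = [(-0.8306)(4.4665) - (-0.8306)(-1.0055)] / 19.25972589 = -4.5450432 / 19.25972589 = -0.236
  phi_hat_2 = [gamma(0) gamma(2) - gamma(1)^2] / det = [(4.4665)(-1.0055) - (-0.8306)^2] / 19.25972589 = -5.18096211 / 19.25972589 = -0.269
So phi_hat = [-0.2360, -0.2690].
Therefore phi_hat_1 = -0.2360.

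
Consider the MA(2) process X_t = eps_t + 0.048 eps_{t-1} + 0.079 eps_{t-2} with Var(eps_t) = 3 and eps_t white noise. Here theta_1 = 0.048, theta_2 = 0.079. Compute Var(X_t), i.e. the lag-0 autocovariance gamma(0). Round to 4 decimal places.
\gamma(0) = 3.0256

For an MA(q) process X_t = eps_t + sum_i theta_i eps_{t-i} with
Var(eps_t) = sigma^2, the variance is
  gamma(0) = sigma^2 * (1 + sum_i theta_i^2).
  sum_i theta_i^2 = (0.048)^2 + (0.079)^2 = 0.002304 + 0.006241 = 0.008545.
  gamma(0) = 3 * (1 + 0.008545) = 3 * 1.008545 = 3.025635, which rounds to 3.0256.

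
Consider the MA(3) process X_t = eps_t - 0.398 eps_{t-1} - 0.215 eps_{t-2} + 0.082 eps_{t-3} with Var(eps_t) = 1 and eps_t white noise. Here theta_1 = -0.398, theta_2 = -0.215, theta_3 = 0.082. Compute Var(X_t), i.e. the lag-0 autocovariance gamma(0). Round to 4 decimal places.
\gamma(0) = 1.2114

For an MA(q) process X_t = eps_t + sum_i theta_i eps_{t-i} with
Var(eps_t) = sigma^2, the variance is
  gamma(0) = sigma^2 * (1 + sum_i theta_i^2).
  sum_i theta_i^2 = (-0.398)^2 + (-0.215)^2 + (0.082)^2 = 0.158404 + 0.046225 + 0.006724 = 0.211353.
  gamma(0) = 1 * (1 + 0.211353) = 1 * 1.211353 = 1.211353, which rounds to 1.2114.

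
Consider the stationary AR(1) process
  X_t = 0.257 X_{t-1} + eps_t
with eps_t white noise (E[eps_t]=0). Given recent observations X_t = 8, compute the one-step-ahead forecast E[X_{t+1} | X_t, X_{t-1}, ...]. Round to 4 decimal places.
E[X_{t+1} \mid \mathcal F_t] = 2.0560

For an AR(p) model X_t = c + sum_i phi_i X_{t-i} + eps_t, the
one-step-ahead conditional mean is
  E[X_{t+1} | X_t, ...] = c + sum_i phi_i X_{t+1-i}.
Substitute known values:
  E[X_{t+1} | ...] = (0.257) * (8)
                   = 2.0560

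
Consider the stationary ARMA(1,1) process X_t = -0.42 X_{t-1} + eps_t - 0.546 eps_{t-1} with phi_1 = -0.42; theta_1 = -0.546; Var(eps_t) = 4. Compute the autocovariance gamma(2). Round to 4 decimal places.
\gamma(2) = 2.4223

Multiply the model equation by X_{t-k} and take expectations. With theta_0 = psi_0 = 1 and psi_j the MA(infinity) weights, this gives
  gamma(k) - sum_i phi_i gamma(k-i) = c_k,
  c_k = sigma^2 * sum_{j=k..q} theta_j psi_{j-k}   (c_k = 0 for k > q),
using gamma(-m) = gamma(m).
psi-weights needed (psi_j = theta_j + sum_i phi_i psi_{j-i}):
  psi_1 = theta_1 + phi_1 = -0.546 + (-0.42) = -0.966
Right-hand sides:
  c_0 = sigma^2 (1 + theta_1 psi_1) = 4 * (1 + (-0.546)(-0.966)) = 4 * 1.527436 = 6.109744
  c_1 = sigma^2 theta_1 = 4 * (-0.546) = -2.184
  c_2 = 0
Equations for k = 0 and k = 1 (AR order 1):
  gamma(0) = phi_1 gamma(1) + c_0
  gamma(1) = phi_1 gamma(0) + c_1
Substituting the second into the first: gamma(0) (1 - phi_1^2) = c_0 + phi_1 c_1, so
  gamma(0) = (c_0 + phi_1 c_1) / (1 - phi_1^2) = (6.109744 + (-0.42)(-2.184)) / (1 - (-0.42)^2) = 7.027024 / 0.8236 = 8.532084.
  gamma(1) = phi_1 gamma(0) + c_1 = (-0.42)(8.532084) + (-2.184) = -5.767475.
For k = 2 (> q): gamma(2) = phi_1 gamma(1) = (-0.42)(-5.767475) = 2.42234.
Therefore gamma(2) = 2.4223 (to 4 decimal places).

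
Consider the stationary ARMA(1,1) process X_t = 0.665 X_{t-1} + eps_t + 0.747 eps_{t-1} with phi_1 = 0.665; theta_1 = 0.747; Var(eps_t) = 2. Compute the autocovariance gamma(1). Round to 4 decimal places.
\gamma(1) = 7.5780

Multiply the model equation by X_{t-k} and take expectations. With theta_0 = psi_0 = 1 and psi_j the MA(infinity) weights, this gives
  gamma(k) - sum_i phi_i gamma(k-i) = c_k,
  c_k = sigma^2 * sum_{j=k..q} theta_j psi_{j-k}   (c_k = 0 for k > q),
using gamma(-m) = gamma(m).
psi-weights needed (psi_j = theta_j + sum_i phi_i psi_{j-i}):
  psi_1 = theta_1 + phi_1 = 0.747 + (0.665) = 1.412
Right-hand sides:
  c_0 = sigma^2 (1 + theta_1 psi_1) = 2 * (1 + (0.747)(1.412)) = 2 * 2.054764 = 4.109528
  c_1 = sigma^2 theta_1 = 2 * (0.747) = 1.494
  c_2 = 0
Equations for k = 0 and k = 1 (AR order 1):
  gamma(0) = phi_1 gamma(1) + c_0
  gamma(1) = phi_1 gamma(0) + c_1
Substituting the second into the first: gamma(0) (1 - phi_1^2) = c_0 + phi_1 c_1, so
  gamma(0) = (c_0 + phi_1 c_1) / (1 - phi_1^2) = (4.109528 + (0.665)(1.494)) / (1 - (0.665)^2) = 5.103038 / 0.557775 = 9.148918.
  gamma(1) = phi_1 gamma(0) + c_1 = (0.665)(9.148918) + (1.494) = 7.578031.
Therefore gamma(1) = 7.5780 (to 4 decimal places).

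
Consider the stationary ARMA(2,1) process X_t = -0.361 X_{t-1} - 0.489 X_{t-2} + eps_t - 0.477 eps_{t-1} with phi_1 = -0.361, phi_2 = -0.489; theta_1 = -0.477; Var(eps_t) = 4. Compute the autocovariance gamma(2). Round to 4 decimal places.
\gamma(2) = -2.8087

Multiply the model equation by X_{t-k} and take expectations. With theta_0 = psi_0 = 1 and psi_j the MA(infinity) weights, this gives
  gamma(k) - sum_i phi_i gamma(k-i) = c_k,
  c_k = sigma^2 * sum_{j=k..q} theta_j psi_{j-k}   (c_k = 0 for k > q),
using gamma(-m) = gamma(m).
psi-weights needed (psi_j = theta_j + sum_i phi_i psi_{j-i}):
  psi_1 = theta_1 + phi_1 = -0.477 + (-0.361) = -0.838
Right-hand sides:
  c_0 = sigma^2 (1 + theta_1 psi_1) = 4 * (1 + (-0.477)(-0.838)) = 4 * 1.399726 = 5.598904
  c_1 = sigma^2 theta_1 = 4 * (-0.477) = -1.908
  c_2 = 0
Equations for k = 0, 1, 2 (AR order 2, c_2 = 0):
  (E0) gamma(0) = phi_1 gamma(1) + phi_2 gamma(2) + c_0
  (E1) gamma(1) = phi_1 gamma(0) + phi_2 gamma(1) + c_1
  (E2) gamma(2) = phi_1 gamma(1) + phi_2 gamma(0)
From (E1): gamma(1) = A gamma(0) + B with
  A = phi_1 / (1 - phi_2) = -0.361 / 1.489 = -0.242445,   B = c_1 / (1 - phi_2) = -1.908 / 1.489 = -1.281397.
Insert (E2) into (E0): gamma(0) (1 - phi_2^2) = phi_1 (1 + phi_2) gamma(1) + c_0.
  phi_1 (1 + phi_2) = (-0.361)(0.511) = -0.184471,   1 - phi_2^2 = 0.760879.
Replace gamma(1) by A gamma(0) + B and collect gamma(0):
  gamma(0) [0.760879 - (-0.184471)(-0.242445)] = (-0.184471)(-1.281397) + 5.598904
  gamma(0) * 0.716155 = 5.835285
  gamma(0) = 5.835285 / 0.716155 = 8.148075.
  gamma(1) = A gamma(0) + B = (-0.242445)(8.148075) + (-1.281397) = -3.256854.
  gamma(2) = phi_1 gamma(1) + phi_2 gamma(0) = (-0.361)(-3.256854) + (-0.489)(8.148075) = -2.808684.
Therefore gamma(2) = -2.8087 (to 4 decimal places).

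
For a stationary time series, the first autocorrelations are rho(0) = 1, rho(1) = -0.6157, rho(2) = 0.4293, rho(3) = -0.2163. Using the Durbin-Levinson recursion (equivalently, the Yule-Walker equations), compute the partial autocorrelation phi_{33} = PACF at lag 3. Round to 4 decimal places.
\phi_{33} = 0.1239

The PACF at lag k is phi_{kk}, the last component of the solution
to the Yule-Walker system G_k phi = r_k where
  (G_k)_{ij} = rho(|i - j|), (r_k)_i = rho(i), i,j = 1..k.
Equivalently, Durbin-Levinson gives phi_{kk} iteratively:
  phi_{11} = rho(1)
  phi_{kk} = [rho(k) - sum_{j=1..k-1} phi_{k-1,j} rho(k-j)]
            / [1 - sum_{j=1..k-1} phi_{k-1,j} rho(j)],
  phi_{k,j} = phi_{k-1,j} - phi_{kk} phi_{k-1,k-j},  j = 1..k-1.
Step k = 1:
  phi_11 = rho(1) = -0.6157.
Step k = 2:
  phi_22 = [rho(2) - phi_11 rho(1)] / [1 - phi_11 rho(1)] = [0.4293 - (-0.6157)(-0.6157)] / [1 - (-0.6157)(-0.6157)]
         = 0.05021351 / 0.62091351 = 0.08087.
  Update: phi_21 = phi_11 - phi_22 phi_11 = -0.6157 - (0.08087)(-0.6157) = -0.565908.
Step k = 3:
  phi_33 = [rho(3) - phi_21 rho(2) - phi_22 rho(1)] / [1 - phi_21 rho(1) - phi_22 rho(2)]
    numerator   = -0.2163 - (-0.565908)(0.4293) - (0.08087)(-0.6157) = 0.07643624
    denominator = 1 - (-0.565908)(-0.6157) - (0.08087)(0.4293) = 0.61685272
  phi_33 = 0.07643624 / 0.61685272 = 0.1239.
Therefore phi_{33} = 0.1239.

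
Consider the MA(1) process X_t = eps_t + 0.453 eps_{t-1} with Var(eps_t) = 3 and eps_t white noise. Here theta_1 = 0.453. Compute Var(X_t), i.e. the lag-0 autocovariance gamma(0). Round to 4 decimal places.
\gamma(0) = 3.6156

For an MA(q) process X_t = eps_t + sum_i theta_i eps_{t-i} with
Var(eps_t) = sigma^2, the variance is
  gamma(0) = sigma^2 * (1 + sum_i theta_i^2).
  sum_i theta_i^2 = (0.453)^2 = 0.205209.
  gamma(0) = 3 * (1 + 0.205209) = 3 * 1.205209 = 3.615627, which rounds to 3.6156.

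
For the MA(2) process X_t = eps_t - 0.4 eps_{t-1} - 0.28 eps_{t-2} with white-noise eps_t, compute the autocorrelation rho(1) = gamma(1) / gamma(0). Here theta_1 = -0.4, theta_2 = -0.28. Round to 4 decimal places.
\rho(1) = -0.2326

For an MA(q) process with theta_0 = 1, the autocovariance is
  gamma(k) = sigma^2 * sum_{i=0..q-k} theta_i * theta_{i+k},
and rho(k) = gamma(k) / gamma(0). Sigma^2 cancels.
  numerator   = (1)*(-0.4) + (-0.4)*(-0.28) = -0.288.
  denominator = (1)^2 + (-0.4)^2 + (-0.28)^2 = 1.2384.
  rho(1) = -0.288 / 1.2384 = -0.2326.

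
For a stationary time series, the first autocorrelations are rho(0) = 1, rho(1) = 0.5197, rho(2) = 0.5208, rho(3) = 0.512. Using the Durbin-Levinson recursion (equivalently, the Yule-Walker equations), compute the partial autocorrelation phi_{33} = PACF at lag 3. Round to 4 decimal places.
\phi_{33} = 0.2420

The PACF at lag k is phi_{kk}, the last component of the solution
to the Yule-Walker system G_k phi = r_k where
  (G_k)_{ij} = rho(|i - j|), (r_k)_i = rho(i), i,j = 1..k.
Equivalently, Durbin-Levinson gives phi_{kk} iteratively:
  phi_{11} = rho(1)
  phi_{kk} = [rho(k) - sum_{j=1..k-1} phi_{k-1,j} rho(k-j)]
            / [1 - sum_{j=1..k-1} phi_{k-1,j} rho(j)],
  phi_{k,j} = phi_{k-1,j} - phi_{kk} phi_{k-1,k-j},  j = 1..k-1.
Step k = 1:
  phi_11 = rho(1) = 0.5197.
Step k = 2:
  phi_22 = [rho(2) - phi_11 rho(1)] / [1 - phi_11 rho(1)] = [0.5208 - (0.5197)(0.5197)] / [1 - (0.5197)(0.5197)]
         = 0.25071191 / 0.72991191 = 0.343482.
  Update: phi_21 = phi_11 - phi_22 phi_11 = 0.5197 - (0.343482)(0.5197) = 0.341192.
Step k = 3:
  phi_33 = [rho(3) - phi_21 rho(2) - phi_22 rho(1)] / [1 - phi_21 rho(1) - phi_22 rho(2)]
    numerator   = 0.512 - (0.341192)(0.5208) - (0.343482)(0.5197) = 0.1557993
    denominator = 1 - (0.341192)(0.5197) - (0.343482)(0.5208) = 0.64379678
  phi_33 = 0.1557993 / 0.64379678 = 0.242.
Therefore phi_{33} = 0.2420.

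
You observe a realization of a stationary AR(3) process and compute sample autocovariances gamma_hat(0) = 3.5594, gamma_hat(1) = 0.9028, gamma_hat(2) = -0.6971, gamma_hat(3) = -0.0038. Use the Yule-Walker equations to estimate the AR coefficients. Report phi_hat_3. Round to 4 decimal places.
\hat\phi_{3} = 0.1540

The Yule-Walker equations for an AR(p) process read, in matrix form,
  Gamma_p phi = r_p,   with   (Gamma_p)_{ij} = gamma(|i - j|),
                       (r_p)_i = gamma(i),   i,j = 1..p.
Substitute the sample gammas (Toeplitz matrix and right-hand side of size 3):
  Gamma_p = [[3.5594, 0.9028, -0.6971], [0.9028, 3.5594, 0.9028], [-0.6971, 0.9028, 3.5594]]
  r_p     = [0.9028, -0.6971, -0.0038]
Written out (R1..R3):
  (R1) 3.5594 phi_1 + 0.9028 phi_2 - 0.6971 phi_3 = 0.9028
  (R2) 0.9028 phi_1 + 3.5594 phi_2 + 0.9028 phi_3 = -0.6971
  (R3) -0.6971 phi_1 + 0.9028 phi_2 + 3.5594 phi_3 = -0.0038
Gaussian elimination:
  R2 <- R2 - (0.9028/3.5594) R1 = R2 - (0.253638) R1:  3.330415 phi_2 + 1.079611 phi_3 = -0.926085
  R3 <- R3 - (-0.6971/3.5594) R1 = R3 - (-0.195848) R1:  1.079611 phi_2 + 3.422875 phi_3 = 0.173011
  R3 <- R3 - (1.079611/3.330415) R2 = R3 - (0.324167) R2:  3.0729 phi_3 = 0.473217
Back-substitution:
  phi_hat_3 = 0.473217 / 3.0729 = 0.153997
  phi_hat_2 = (-0.926085 - (1.079611)(0.153997)) / 3.330415 = -0.32799
  phi_hat_1 = (0.9028 - (0.9028)(-0.32799) - (-0.6971)(0.153997)) / 3.5594 = 0.366989
So phi_hat = [0.3670, -0.3280, 0.1540].
Therefore phi_hat_3 = 0.1540.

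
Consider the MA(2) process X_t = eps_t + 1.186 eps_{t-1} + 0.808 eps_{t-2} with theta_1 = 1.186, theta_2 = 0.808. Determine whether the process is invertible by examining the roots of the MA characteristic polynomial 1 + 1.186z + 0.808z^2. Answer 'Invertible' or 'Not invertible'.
\text{Invertible}

The MA(q) characteristic polynomial is P(z) = 1 + 1.186z + 0.808z^2.
Invertibility requires all roots to lie outside the unit circle, i.e. |z| > 1 for every root.
Set 1 + (1.186) z + (0.808) z^2 = 0, i.e. a z^2 + b z + c = 0 with a = 0.808, b = 1.186, c = 1.
Discriminant D = b^2 - 4ac = (1.186)^2 - 4*(0.808)*1 = 1.406596 - (3.232) = -1.825404.
D < 0, so the roots are the complex-conjugate pair z = (-b +/- i sqrt(-D)) / (2a) = -0.7339 +/- 0.8361i.
For a conjugate pair |z|^2 = z * conj(z) = (product of roots) = c/a = 1/(0.808) = 1.237624, so |z| = sqrt(1.237624) = 1.1125 for both roots.
Moduli of all roots: 1.1125, 1.1125.
All moduli strictly greater than 1? Yes.
Verdict: Invertible.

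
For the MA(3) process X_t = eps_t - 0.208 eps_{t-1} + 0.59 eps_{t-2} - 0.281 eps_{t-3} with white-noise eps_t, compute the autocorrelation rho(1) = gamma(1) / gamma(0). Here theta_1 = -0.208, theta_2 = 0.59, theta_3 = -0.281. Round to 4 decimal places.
\rho(1) = -0.3377

For an MA(q) process with theta_0 = 1, the autocovariance is
  gamma(k) = sigma^2 * sum_{i=0..q-k} theta_i * theta_{i+k},
and rho(k) = gamma(k) / gamma(0). Sigma^2 cancels.
  numerator   = (1)*(-0.208) + (-0.208)*(0.59) + (0.59)*(-0.281) = -0.49651.
  denominator = (1)^2 + (-0.208)^2 + (0.59)^2 + (-0.281)^2 = 1.470325.
  rho(1) = -0.49651 / 1.470325 = -0.3377.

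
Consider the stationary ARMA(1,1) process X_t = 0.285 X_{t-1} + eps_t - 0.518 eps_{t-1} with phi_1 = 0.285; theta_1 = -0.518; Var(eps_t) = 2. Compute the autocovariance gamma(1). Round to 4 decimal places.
\gamma(1) = -0.4323

Multiply the model equation by X_{t-k} and take expectations. With theta_0 = psi_0 = 1 and psi_j the MA(infinity) weights, this gives
  gamma(k) - sum_i phi_i gamma(k-i) = c_k,
  c_k = sigma^2 * sum_{j=k..q} theta_j psi_{j-k}   (c_k = 0 for k > q),
using gamma(-m) = gamma(m).
psi-weights needed (psi_j = theta_j + sum_i phi_i psi_{j-i}):
  psi_1 = theta_1 + phi_1 = -0.518 + (0.285) = -0.233
Right-hand sides:
  c_0 = sigma^2 (1 + theta_1 psi_1) = 2 * (1 + (-0.518)(-0.233)) = 2 * 1.120694 = 2.241388
  c_1 = sigma^2 theta_1 = 2 * (-0.518) = -1.036
  c_2 = 0
Equations for k = 0 and k = 1 (AR order 1):
  gamma(0) = phi_1 gamma(1) + c_0
  gamma(1) = phi_1 gamma(0) + c_1
Substituting the second into the first: gamma(0) (1 - phi_1^2) = c_0 + phi_1 c_1, so
  gamma(0) = (c_0 + phi_1 c_1) / (1 - phi_1^2) = (2.241388 + (0.285)(-1.036)) / (1 - (0.285)^2) = 1.946128 / 0.918775 = 2.118177.
  gamma(1) = phi_1 gamma(0) + c_1 = (0.285)(2.118177) + (-1.036) = -0.43232.
Therefore gamma(1) = -0.4323 (to 4 decimal places).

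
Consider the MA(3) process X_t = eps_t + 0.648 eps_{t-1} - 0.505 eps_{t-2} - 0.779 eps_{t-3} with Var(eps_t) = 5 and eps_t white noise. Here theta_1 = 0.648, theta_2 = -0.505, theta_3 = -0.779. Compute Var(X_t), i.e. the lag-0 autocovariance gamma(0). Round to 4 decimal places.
\gamma(0) = 11.4089

For an MA(q) process X_t = eps_t + sum_i theta_i eps_{t-i} with
Var(eps_t) = sigma^2, the variance is
  gamma(0) = sigma^2 * (1 + sum_i theta_i^2).
  sum_i theta_i^2 = (0.648)^2 + (-0.505)^2 + (-0.779)^2 = 0.419904 + 0.255025 + 0.606841 = 1.28177.
  gamma(0) = 5 * (1 + 1.28177) = 5 * 2.28177 = 11.40885, which rounds to 11.4089.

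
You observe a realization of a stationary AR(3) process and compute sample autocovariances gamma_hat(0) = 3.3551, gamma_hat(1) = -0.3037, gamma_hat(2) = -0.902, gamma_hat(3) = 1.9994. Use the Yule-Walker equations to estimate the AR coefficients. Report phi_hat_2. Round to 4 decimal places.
\hat\phi_{2} = -0.2110

The Yule-Walker equations for an AR(p) process read, in matrix form,
  Gamma_p phi = r_p,   with   (Gamma_p)_{ij} = gamma(|i - j|),
                       (r_p)_i = gamma(i),   i,j = 1..p.
Substitute the sample gammas (Toeplitz matrix and right-hand side of size 3):
  Gamma_p = [[3.3551, -0.3037, -0.902], [-0.3037, 3.3551, -0.3037], [-0.902, -0.3037, 3.3551]]
  r_p     = [-0.3037, -0.902, 1.9994]
Written out (R1..R3):
  (R1) 3.3551 phi_1 - 0.3037 phi_2 - 0.902 phi_3 = -0.3037
  (R2) -0.3037 phi_1 + 3.3551 phi_2 - 0.3037 phi_3 = -0.902
  (R3) -0.902 phi_1 - 0.3037 phi_2 + 3.3551 phi_3 = 1.9994
Gaussian elimination:
  R2 <- R2 - (-0.3037/3.3551) R1 = R2 - (-0.090519) R1:  3.327609 phi_2 - 0.385348 phi_3 = -0.929491
  R3 <- R3 - (-0.902/3.3551) R1 = R3 - (-0.268844) R1:  -0.385348 phi_2 + 3.112602 phi_3 = 1.917752
  R3 <- R3 - (-0.385348/3.327609) R2 = R3 - (-0.115803) R2:  3.067978 phi_3 = 1.810114
Back-substitution:
  phi_hat_3 = 1.810114 / 3.067978 = 0.590002
  phi_hat_2 = (-0.929491 - (-0.385348)(0.590002)) / 3.327609 = -0.211003
  phi_hat_1 = (-0.3037 - (-0.3037)(-0.211003) - (-0.902)(0.590002)) / 3.3551 = 0.049
So phi_hat = [0.0490, -0.2110, 0.5900].
Therefore phi_hat_2 = -0.2110.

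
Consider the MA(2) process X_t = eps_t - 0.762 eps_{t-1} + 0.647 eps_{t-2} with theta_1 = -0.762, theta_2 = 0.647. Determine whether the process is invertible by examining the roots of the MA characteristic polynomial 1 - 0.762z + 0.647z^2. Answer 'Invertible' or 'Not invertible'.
\text{Invertible}

The MA(q) characteristic polynomial is P(z) = 1 - 0.762z + 0.647z^2.
Invertibility requires all roots to lie outside the unit circle, i.e. |z| > 1 for every root.
Set 1 + (-0.762) z + (0.647) z^2 = 0, i.e. a z^2 + b z + c = 0 with a = 0.647, b = -0.762, c = 1.
Discriminant D = b^2 - 4ac = (-0.762)^2 - 4*(0.647)*1 = 0.580644 - (2.588) = -2.007356.
D < 0, so the roots are the complex-conjugate pair z = (-b +/- i sqrt(-D)) / (2a) = 0.5889 +/- 1.0949i.
For a conjugate pair |z|^2 = z * conj(z) = (product of roots) = c/a = 1/(0.647) = 1.545595, so |z| = sqrt(1.545595) = 1.2432 for both roots.
Moduli of all roots: 1.2432, 1.2432.
All moduli strictly greater than 1? Yes.
Verdict: Invertible.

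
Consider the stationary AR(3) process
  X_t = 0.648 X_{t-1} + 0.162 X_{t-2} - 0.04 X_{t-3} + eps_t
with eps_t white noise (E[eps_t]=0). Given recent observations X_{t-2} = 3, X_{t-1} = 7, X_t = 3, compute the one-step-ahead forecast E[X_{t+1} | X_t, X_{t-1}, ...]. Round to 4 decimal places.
E[X_{t+1} \mid \mathcal F_t] = 2.9580

For an AR(p) model X_t = c + sum_i phi_i X_{t-i} + eps_t, the
one-step-ahead conditional mean is
  E[X_{t+1} | X_t, ...] = c + sum_i phi_i X_{t+1-i}.
Substitute known values:
  E[X_{t+1} | ...] = (0.648) * (3) + (0.162) * (7) + (-0.04) * (3)
                   = 2.9580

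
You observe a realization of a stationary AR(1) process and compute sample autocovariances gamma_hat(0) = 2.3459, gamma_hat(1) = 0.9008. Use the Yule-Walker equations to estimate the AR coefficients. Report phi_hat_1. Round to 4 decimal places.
\hat\phi_{1} = 0.3840

The Yule-Walker equations for an AR(p) process read, in matrix form,
  Gamma_p phi = r_p,   with   (Gamma_p)_{ij} = gamma(|i - j|),
                       (r_p)_i = gamma(i),   i,j = 1..p.
Substitute the sample gammas (Toeplitz matrix and right-hand side of size 1):
  Gamma_p = [[2.3459]]
  r_p     = [0.9008]
With p = 1 this is the single equation gamma(0) phi_1 = gamma(1):
  phi_hat_1 = gamma(1) / gamma(0) = 0.9008 / 2.3459 = 0.3840.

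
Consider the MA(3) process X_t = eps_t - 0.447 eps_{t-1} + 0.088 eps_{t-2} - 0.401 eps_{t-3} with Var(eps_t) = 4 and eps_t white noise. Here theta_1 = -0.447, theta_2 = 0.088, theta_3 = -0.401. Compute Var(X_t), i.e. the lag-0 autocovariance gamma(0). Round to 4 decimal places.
\gamma(0) = 5.4734

For an MA(q) process X_t = eps_t + sum_i theta_i eps_{t-i} with
Var(eps_t) = sigma^2, the variance is
  gamma(0) = sigma^2 * (1 + sum_i theta_i^2).
  sum_i theta_i^2 = (-0.447)^2 + (0.088)^2 + (-0.401)^2 = 0.199809 + 0.007744 + 0.160801 = 0.368354.
  gamma(0) = 4 * (1 + 0.368354) = 4 * 1.368354 = 5.473416, which rounds to 5.4734.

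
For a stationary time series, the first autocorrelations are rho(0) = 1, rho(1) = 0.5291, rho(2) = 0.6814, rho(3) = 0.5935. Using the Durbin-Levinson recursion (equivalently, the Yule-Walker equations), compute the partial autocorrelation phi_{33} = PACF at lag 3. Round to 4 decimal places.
\phi_{33} = 0.2801

The PACF at lag k is phi_{kk}, the last component of the solution
to the Yule-Walker system G_k phi = r_k where
  (G_k)_{ij} = rho(|i - j|), (r_k)_i = rho(i), i,j = 1..k.
Equivalently, Durbin-Levinson gives phi_{kk} iteratively:
  phi_{11} = rho(1)
  phi_{kk} = [rho(k) - sum_{j=1..k-1} phi_{k-1,j} rho(k-j)]
            / [1 - sum_{j=1..k-1} phi_{k-1,j} rho(j)],
  phi_{k,j} = phi_{k-1,j} - phi_{kk} phi_{k-1,k-j},  j = 1..k-1.
Step k = 1:
  phi_11 = rho(1) = 0.5291.
Step k = 2:
  phi_22 = [rho(2) - phi_11 rho(1)] / [1 - phi_11 rho(1)] = [0.6814 - (0.5291)(0.5291)] / [1 - (0.5291)(0.5291)]
         = 0.40145319 / 0.72005319 = 0.557533.
  Update: phi_21 = phi_11 - phi_22 phi_11 = 0.5291 - (0.557533)(0.5291) = 0.234109.
Step k = 3:
  phi_33 = [rho(3) - phi_21 rho(2) - phi_22 rho(1)] / [1 - phi_21 rho(1) - phi_22 rho(2)]
    numerator   = 0.5935 - (0.234109)(0.6814) - (0.557533)(0.5291) = 0.13898727
    denominator = 1 - (0.234109)(0.5291) - (0.557533)(0.6814) = 0.49622991
  phi_33 = 0.13898727 / 0.49622991 = 0.2801.
Therefore phi_{33} = 0.2801.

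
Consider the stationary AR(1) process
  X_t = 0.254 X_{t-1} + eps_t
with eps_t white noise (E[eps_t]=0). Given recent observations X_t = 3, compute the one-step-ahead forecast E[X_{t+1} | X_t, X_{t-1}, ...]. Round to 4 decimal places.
E[X_{t+1} \mid \mathcal F_t] = 0.7620

For an AR(p) model X_t = c + sum_i phi_i X_{t-i} + eps_t, the
one-step-ahead conditional mean is
  E[X_{t+1} | X_t, ...] = c + sum_i phi_i X_{t+1-i}.
Substitute known values:
  E[X_{t+1} | ...] = (0.254) * (3)
                   = 0.7620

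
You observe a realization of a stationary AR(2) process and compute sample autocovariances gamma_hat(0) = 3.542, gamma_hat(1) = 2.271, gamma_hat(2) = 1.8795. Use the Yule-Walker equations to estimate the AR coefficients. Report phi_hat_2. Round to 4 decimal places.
\hat\phi_{2} = 0.2030

The Yule-Walker equations for an AR(p) process read, in matrix form,
  Gamma_p phi = r_p,   with   (Gamma_p)_{ij} = gamma(|i - j|),
                       (r_p)_i = gamma(i),   i,j = 1..p.
Substitute the sample gammas (Toeplitz matrix and right-hand side of size 2):
  Gamma_p = [[3.542, 2.271], [2.271, 3.542]]
  r_p     = [2.271, 1.8795]
Written out:
  3.542 phi_1 + 2.271 phi_2 = 2.271
  2.271 phi_1 + 3.542 phi_2 = 1.8795
Solve by Cramer's rule:
  det = gamma(0)^2 - gamma(1)^2 = (3.542)^2 - (2.271)^2 = 12.545764 - 5.157441 = 7.388323
  phi_hat_1 = [gamma(1) gamma(0) - gamma(1) gamma(2)] / det = [(2.271)(3.542) - (2.271)(1.8795)] / 7.388323 = 3.7755375 / 7.388323 = 0.511
  phi_hat_2 = [gamma(0) gamma(2) - gamma(1)^2] / det = [(3.542)(1.8795) - (2.271)^2] / 7.388323 = 1.499748 / 7.388323 = 0.203
So phi_hat = [0.5110, 0.2030].
Therefore phi_hat_2 = 0.2030.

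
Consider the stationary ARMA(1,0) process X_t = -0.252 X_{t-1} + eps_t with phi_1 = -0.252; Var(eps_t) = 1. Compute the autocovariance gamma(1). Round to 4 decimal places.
\gamma(1) = -0.2691

Multiply the model equation by X_{t-k} and take expectations. With theta_0 = psi_0 = 1 and psi_j the MA(infinity) weights, this gives
  gamma(k) - sum_i phi_i gamma(k-i) = c_k,
  c_k = sigma^2 * sum_{j=k..q} theta_j psi_{j-k}   (c_k = 0 for k > q),
using gamma(-m) = gamma(m).
Pure AR (q = 0): c_0 = sigma^2 = 1, c_k = 0 for k >= 1.
Equations for k = 0 and k = 1 (AR order 1):
  gamma(0) = phi_1 gamma(1) + c_0
  gamma(1) = phi_1 gamma(0) + c_1
Substituting the second into the first: gamma(0) (1 - phi_1^2) = c_0 + phi_1 c_1, so
  gamma(0) = c_0 / (1 - phi_1^2) = 1 / (1 - (-0.252)^2) = 1 / 0.936496 = 1.06781.
  gamma(1) = phi_1 gamma(0) = (-0.252)(1.06781) = -0.269088.
Therefore gamma(1) = -0.2691 (to 4 decimal places).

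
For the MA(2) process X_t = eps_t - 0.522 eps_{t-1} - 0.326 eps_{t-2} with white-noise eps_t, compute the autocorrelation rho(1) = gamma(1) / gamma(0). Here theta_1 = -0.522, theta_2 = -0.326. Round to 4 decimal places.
\rho(1) = -0.2552

For an MA(q) process with theta_0 = 1, the autocovariance is
  gamma(k) = sigma^2 * sum_{i=0..q-k} theta_i * theta_{i+k},
and rho(k) = gamma(k) / gamma(0). Sigma^2 cancels.
  numerator   = (1)*(-0.522) + (-0.522)*(-0.326) = -0.351828.
  denominator = (1)^2 + (-0.522)^2 + (-0.326)^2 = 1.37876.
  rho(1) = -0.351828 / 1.37876 = -0.2552.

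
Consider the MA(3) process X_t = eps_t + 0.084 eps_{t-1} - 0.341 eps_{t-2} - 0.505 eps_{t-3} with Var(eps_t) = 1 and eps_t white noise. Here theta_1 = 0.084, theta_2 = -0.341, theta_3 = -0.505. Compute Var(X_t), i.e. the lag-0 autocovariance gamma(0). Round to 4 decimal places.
\gamma(0) = 1.3784

For an MA(q) process X_t = eps_t + sum_i theta_i eps_{t-i} with
Var(eps_t) = sigma^2, the variance is
  gamma(0) = sigma^2 * (1 + sum_i theta_i^2).
  sum_i theta_i^2 = (0.084)^2 + (-0.341)^2 + (-0.505)^2 = 0.007056 + 0.116281 + 0.255025 = 0.378362.
  gamma(0) = 1 * (1 + 0.378362) = 1 * 1.378362 = 1.378362, which rounds to 1.3784.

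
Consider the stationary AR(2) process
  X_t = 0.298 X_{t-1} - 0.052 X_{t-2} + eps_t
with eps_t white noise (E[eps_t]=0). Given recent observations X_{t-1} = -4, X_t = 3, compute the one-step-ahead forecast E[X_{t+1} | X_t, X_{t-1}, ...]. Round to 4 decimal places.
E[X_{t+1} \mid \mathcal F_t] = 1.1020

For an AR(p) model X_t = c + sum_i phi_i X_{t-i} + eps_t, the
one-step-ahead conditional mean is
  E[X_{t+1} | X_t, ...] = c + sum_i phi_i X_{t+1-i}.
Substitute known values:
  E[X_{t+1} | ...] = (0.298) * (3) + (-0.052) * (-4)
                   = 1.1020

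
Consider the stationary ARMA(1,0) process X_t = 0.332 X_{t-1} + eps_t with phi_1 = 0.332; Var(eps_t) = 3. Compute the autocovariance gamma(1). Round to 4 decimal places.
\gamma(1) = 1.1194

Multiply the model equation by X_{t-k} and take expectations. With theta_0 = psi_0 = 1 and psi_j the MA(infinity) weights, this gives
  gamma(k) - sum_i phi_i gamma(k-i) = c_k,
  c_k = sigma^2 * sum_{j=k..q} theta_j psi_{j-k}   (c_k = 0 for k > q),
using gamma(-m) = gamma(m).
Pure AR (q = 0): c_0 = sigma^2 = 3, c_k = 0 for k >= 1.
Equations for k = 0 and k = 1 (AR order 1):
  gamma(0) = phi_1 gamma(1) + c_0
  gamma(1) = phi_1 gamma(0) + c_1
Substituting the second into the first: gamma(0) (1 - phi_1^2) = c_0 + phi_1 c_1, so
  gamma(0) = c_0 / (1 - phi_1^2) = 3 / (1 - (0.332)^2) = 3 / 0.889776 = 3.371635.
  gamma(1) = phi_1 gamma(0) = (0.332)(3.371635) = 1.119383.
Therefore gamma(1) = 1.1194 (to 4 decimal places).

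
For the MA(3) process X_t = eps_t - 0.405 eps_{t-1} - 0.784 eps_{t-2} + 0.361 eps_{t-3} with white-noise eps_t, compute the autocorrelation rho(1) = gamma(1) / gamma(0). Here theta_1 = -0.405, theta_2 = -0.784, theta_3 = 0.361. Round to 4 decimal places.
\rho(1) = -0.1941

For an MA(q) process with theta_0 = 1, the autocovariance is
  gamma(k) = sigma^2 * sum_{i=0..q-k} theta_i * theta_{i+k},
and rho(k) = gamma(k) / gamma(0). Sigma^2 cancels.
  numerator   = (1)*(-0.405) + (-0.405)*(-0.784) + (-0.784)*(0.361) = -0.370504.
  denominator = (1)^2 + (-0.405)^2 + (-0.784)^2 + (0.361)^2 = 1.909002.
  rho(1) = -0.370504 / 1.909002 = -0.1941.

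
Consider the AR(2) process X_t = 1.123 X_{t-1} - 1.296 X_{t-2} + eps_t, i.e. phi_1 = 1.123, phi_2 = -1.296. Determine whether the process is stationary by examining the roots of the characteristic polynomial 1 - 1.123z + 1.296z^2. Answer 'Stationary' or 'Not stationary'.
\text{Not stationary}

The AR(p) characteristic polynomial is P(z) = 1 - 1.123z + 1.296z^2.
Stationarity requires all roots to lie outside the unit circle, i.e. |z| > 1 for every root.
Set 1 + (-1.123) z + (1.296) z^2 = 0, i.e. a z^2 + b z + c = 0 with a = 1.296, b = -1.123, c = 1.
Discriminant D = b^2 - 4ac = (-1.123)^2 - 4*(1.296)*1 = 1.261129 - (5.184) = -3.922871.
D < 0, so the roots are the complex-conjugate pair z = (-b +/- i sqrt(-D)) / (2a) = 0.4333 +/- 0.7641i.
For a conjugate pair |z|^2 = z * conj(z) = (product of roots) = c/a = 1/(1.296) = 0.771605, so |z| = sqrt(0.771605) = 0.8784 for both roots.
Moduli of all roots: 0.8784, 0.8784.
All moduli strictly greater than 1? No.
Verdict: Not stationary.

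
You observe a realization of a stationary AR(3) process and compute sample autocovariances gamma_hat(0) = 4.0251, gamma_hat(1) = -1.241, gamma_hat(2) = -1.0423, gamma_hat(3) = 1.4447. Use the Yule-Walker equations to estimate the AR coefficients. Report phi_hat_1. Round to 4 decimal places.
\hat\phi_{1} = -0.3640

The Yule-Walker equations for an AR(p) process read, in matrix form,
  Gamma_p phi = r_p,   with   (Gamma_p)_{ij} = gamma(|i - j|),
                       (r_p)_i = gamma(i),   i,j = 1..p.
Substitute the sample gammas (Toeplitz matrix and right-hand side of size 3):
  Gamma_p = [[4.0251, -1.241, -1.0423], [-1.241, 4.0251, -1.241], [-1.0423, -1.241, 4.0251]]
  r_p     = [-1.241, -1.0423, 1.4447]
Written out (R1..R3):
  (R1) 4.0251 phi_1 - 1.241 phi_2 - 1.0423 phi_3 = -1.241
  (R2) -1.241 phi_1 + 4.0251 phi_2 - 1.241 phi_3 = -1.0423
  (R3) -1.0423 phi_1 - 1.241 phi_2 + 4.0251 phi_3 = 1.4447
Gaussian elimination:
  R2 <- R2 - (-1.241/4.0251) R1 = R2 - (-0.308315) R1:  3.642481 phi_2 - 1.562357 phi_3 = -1.424919
  R3 <- R3 - (-1.0423/4.0251) R1 = R3 - (-0.25895) R1:  -1.562357 phi_2 + 3.755196 phi_3 = 1.123343
  R3 <- R3 - (-1.562357/3.642481) R2 = R3 - (-0.428927) R2:  3.08506 phi_3 = 0.512157
Back-substitution:
  phi_hat_3 = 0.512157 / 3.08506 = 0.166012
  phi_hat_2 = (-1.424919 - (-1.562357)(0.166012)) / 3.642481 = -0.319988
  phi_hat_1 = (-1.241 - (-1.241)(-0.319988) - (-1.0423)(0.166012)) / 4.0251 = -0.363984
So phi_hat = [-0.3640, -0.3200, 0.1660].
Therefore phi_hat_1 = -0.3640.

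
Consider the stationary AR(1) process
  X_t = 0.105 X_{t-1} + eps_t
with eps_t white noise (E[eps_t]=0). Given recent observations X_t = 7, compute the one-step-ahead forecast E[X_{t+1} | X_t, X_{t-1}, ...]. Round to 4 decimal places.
E[X_{t+1} \mid \mathcal F_t] = 0.7350

For an AR(p) model X_t = c + sum_i phi_i X_{t-i} + eps_t, the
one-step-ahead conditional mean is
  E[X_{t+1} | X_t, ...] = c + sum_i phi_i X_{t+1-i}.
Substitute known values:
  E[X_{t+1} | ...] = (0.105) * (7)
                   = 0.7350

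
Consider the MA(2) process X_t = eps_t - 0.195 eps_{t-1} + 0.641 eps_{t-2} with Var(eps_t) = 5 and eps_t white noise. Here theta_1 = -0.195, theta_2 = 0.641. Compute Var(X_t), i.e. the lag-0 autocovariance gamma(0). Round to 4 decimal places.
\gamma(0) = 7.2445

For an MA(q) process X_t = eps_t + sum_i theta_i eps_{t-i} with
Var(eps_t) = sigma^2, the variance is
  gamma(0) = sigma^2 * (1 + sum_i theta_i^2).
  sum_i theta_i^2 = (-0.195)^2 + (0.641)^2 = 0.038025 + 0.410881 = 0.448906.
  gamma(0) = 5 * (1 + 0.448906) = 5 * 1.448906 = 7.24453, which rounds to 7.2445.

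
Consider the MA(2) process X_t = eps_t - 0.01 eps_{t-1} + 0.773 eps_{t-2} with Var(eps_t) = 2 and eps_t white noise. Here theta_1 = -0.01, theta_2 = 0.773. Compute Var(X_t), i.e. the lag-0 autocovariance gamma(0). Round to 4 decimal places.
\gamma(0) = 3.1953

For an MA(q) process X_t = eps_t + sum_i theta_i eps_{t-i} with
Var(eps_t) = sigma^2, the variance is
  gamma(0) = sigma^2 * (1 + sum_i theta_i^2).
  sum_i theta_i^2 = (-0.01)^2 + (0.773)^2 = 0.0001 + 0.597529 = 0.597629.
  gamma(0) = 2 * (1 + 0.597629) = 2 * 1.597629 = 3.195258, which rounds to 3.1953.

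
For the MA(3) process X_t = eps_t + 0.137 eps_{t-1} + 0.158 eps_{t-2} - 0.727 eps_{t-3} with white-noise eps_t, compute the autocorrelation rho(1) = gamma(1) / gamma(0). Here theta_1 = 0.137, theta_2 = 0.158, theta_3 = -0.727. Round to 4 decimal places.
\rho(1) = 0.0278

For an MA(q) process with theta_0 = 1, the autocovariance is
  gamma(k) = sigma^2 * sum_{i=0..q-k} theta_i * theta_{i+k},
and rho(k) = gamma(k) / gamma(0). Sigma^2 cancels.
  numerator   = (1)*(0.137) + (0.137)*(0.158) + (0.158)*(-0.727) = 0.04378.
  denominator = (1)^2 + (0.137)^2 + (0.158)^2 + (-0.727)^2 = 1.572262.
  rho(1) = 0.04378 / 1.572262 = 0.0278.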